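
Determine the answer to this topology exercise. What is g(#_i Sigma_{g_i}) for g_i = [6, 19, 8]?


Genus is additive under connected sum of orientable surfaces.
g = 6 + 19 + 8 = 33

33


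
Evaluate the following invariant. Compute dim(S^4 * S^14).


Join of spheres: S^m * S^n = S^{m+n+1}.
dim = 4 + 14 + 1 = 19

19


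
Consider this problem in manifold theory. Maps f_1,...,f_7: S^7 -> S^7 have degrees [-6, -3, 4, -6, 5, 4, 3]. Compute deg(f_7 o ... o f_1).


Degree is multiplicative: deg(composition) = product of degrees.
= (-6) * (-3) * (4) * (-6) * (5) * (4) * (3) = -25920

-25920


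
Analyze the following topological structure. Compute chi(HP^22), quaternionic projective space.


HP^22 has one cell in each dimension 0, 4, ..., 4*22 (22+1 cells, all even-dim).
chi = 22 + 1 = 23

23


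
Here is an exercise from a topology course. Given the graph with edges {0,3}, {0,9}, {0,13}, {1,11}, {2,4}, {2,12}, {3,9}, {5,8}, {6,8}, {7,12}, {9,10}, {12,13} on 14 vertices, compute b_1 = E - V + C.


b_1 = E - V + (number of components).
E = 12, V = 14, components = 3.
b_1 = 12 - 14 + 3 = 1

1


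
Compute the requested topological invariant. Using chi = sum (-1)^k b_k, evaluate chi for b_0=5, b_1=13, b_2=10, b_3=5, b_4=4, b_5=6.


chi = sum_k (-1)^k b_k.
= (5) + (-13) + (10) + (-5) + (4) + (-6)
= -5

-5


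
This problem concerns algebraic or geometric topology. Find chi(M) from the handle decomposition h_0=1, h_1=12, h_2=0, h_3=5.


Handles of index k contribute (-1)^k to chi (same as CW cells).
chi = (1) + (-12) + (0) + (-5) = -16

-16


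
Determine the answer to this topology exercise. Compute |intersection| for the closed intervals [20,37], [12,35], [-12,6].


Intersection = [max(a_i), min(b_i)] = [20, 6].
Since 20 > 6, the intersection is empty.
Length = 0

0


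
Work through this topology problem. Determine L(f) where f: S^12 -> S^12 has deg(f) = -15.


On S^12: L(f) = tr(f_0*) + (-1)^12 tr(f_12*) = 1 + (-1)^12 * deg(f).
L(f) = 1 + (-1)^12 * -15 = 1 + -15 = -14

-14


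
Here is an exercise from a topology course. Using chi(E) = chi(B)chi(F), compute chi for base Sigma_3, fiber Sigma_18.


For a fiber bundle F -> E -> B (with CW structure): chi(E) = chi(B) * chi(F).
chi(Sigma_3) = -4, chi(Sigma_18) = -34.
chi(E) = (-4) * (-34) = 136

136


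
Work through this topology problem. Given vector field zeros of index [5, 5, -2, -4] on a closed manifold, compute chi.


Poincare-Hopf: chi(M) = sum of indices of zeros.
chi = (5) + (5) + (-2) + (-4) = 4

4


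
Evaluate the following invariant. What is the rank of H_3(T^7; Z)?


By the Kunneth formula, b_k(T^n) = C(n,k).
b_3(T^7) = C(7,3).
C(7,3) = 7!/(3!*4!) = 35

35


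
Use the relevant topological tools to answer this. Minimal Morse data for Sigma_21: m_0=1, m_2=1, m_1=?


A perfect Morse function has m_k = b_k.
For Sigma_21: b_0=1, b_1=2g=42, b_2=1.
Saddles m_1 = 2g = 42

42


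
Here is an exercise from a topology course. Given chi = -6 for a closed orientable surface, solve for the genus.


chi = 2 - 2g for closed orientable surfaces.
-6 = 2 - 2g
2g = 2 - (-6) = 8
g = 4

4


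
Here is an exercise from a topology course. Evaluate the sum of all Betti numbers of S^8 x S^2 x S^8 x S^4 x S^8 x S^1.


Total Betti number is multiplicative under products.
Each S^d (d>=1) has total Betti number 2.
There are 6 sphere factors.
Total = 2^6 = 64

64


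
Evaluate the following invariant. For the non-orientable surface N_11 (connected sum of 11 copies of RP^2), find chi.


For a non-orientable closed surface with k crosscaps: chi = 2 - k.
Here k = 11.
chi = 2 - 11 = -9

-9


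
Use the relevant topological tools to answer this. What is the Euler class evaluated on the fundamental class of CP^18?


For any closed oriented manifold, <e(TM),[M]> = chi(M).
chi(CP^18) = 18+1 = 19

19


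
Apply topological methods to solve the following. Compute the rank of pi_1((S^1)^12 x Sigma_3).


pi_1(A x B) = pi_1(A) x pi_1(B); rank of abelianization = b_1.
b_1(T^12) = 12, b_1(Sigma_3) = 2*3 = 6.
b_1(product) = 12 + 6 = 18

18


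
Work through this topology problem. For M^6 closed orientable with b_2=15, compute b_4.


Poincare duality for closed orientable n-manifolds: b_k = b_{n-k}.
Here n = 6, so b_4 = b_2 = 15

15


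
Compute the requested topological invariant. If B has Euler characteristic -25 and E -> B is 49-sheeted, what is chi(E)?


For a finite covering: chi(E) = (number of sheets) * chi(B).
chi(E) = 49 * (-25) = -1225

-1225


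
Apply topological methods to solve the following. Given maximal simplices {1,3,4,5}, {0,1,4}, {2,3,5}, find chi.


Enumerate all faces; f-vector: f_0=6, f_1=10, f_2=6, f_3=1.
chi = sum (-1)^k f_k = 1

1


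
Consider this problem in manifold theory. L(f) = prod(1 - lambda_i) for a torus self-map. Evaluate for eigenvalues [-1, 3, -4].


For a torus self-map: L(f) = det(I - A) where A acts on H_1.
L(f) = (1--1) * (1-3) * (1--4) = 2 * -2 * 5 = -20

-20


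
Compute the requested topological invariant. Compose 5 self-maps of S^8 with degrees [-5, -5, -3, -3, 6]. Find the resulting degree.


Degree is multiplicative: deg(composition) = product of degrees.
= (-5) * (-5) * (-3) * (-3) * (6) = 1350

1350


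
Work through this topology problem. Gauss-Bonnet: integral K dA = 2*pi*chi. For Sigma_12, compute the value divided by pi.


Gauss-Bonnet: integral K dA = 2*pi*chi(M).
chi(Sigma_12) = 2 - 2*12 = -22.
(integral K dA)/pi = 2*chi = 2*(-22) = -44

-44


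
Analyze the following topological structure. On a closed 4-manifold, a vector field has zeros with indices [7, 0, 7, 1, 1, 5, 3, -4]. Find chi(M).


Poincare-Hopf: chi(M) = sum of indices of zeros.
chi = (7) + (0) + (7) + (1) + (1) + (5) + (3) + (-4) = 20

20


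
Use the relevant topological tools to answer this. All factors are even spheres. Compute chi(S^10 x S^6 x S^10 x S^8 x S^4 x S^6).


chi is multiplicative: chi(X x Y) = chi(X) chi(Y).
Each even-dim sphere has chi = 2. There are 6 factors.
chi = 2^6 = 64

64


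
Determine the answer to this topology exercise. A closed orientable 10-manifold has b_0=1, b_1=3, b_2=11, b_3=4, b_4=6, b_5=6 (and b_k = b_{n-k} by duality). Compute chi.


By Poincare duality b_k = b_{10-k}, so full Betti numbers: b_0=1, b_1=3, b_2=11, b_3=4, b_4=6, b_5=6, b_6=6, b_7=4, b_8=11, b_9=3, b_10=1.
chi = sum (-1)^k b_k = 16

16


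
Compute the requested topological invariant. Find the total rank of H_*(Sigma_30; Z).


For Sigma_30: b_0 = 1, b_1 = 2g = 60, b_2 = 1.
Total = 1 + 60 + 1 = 62

62


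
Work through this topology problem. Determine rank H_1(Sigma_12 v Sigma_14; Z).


For a wedge: H_1(A v B) = H_1(A) + H_1(B).
b_1(Sigma_12) = 24, b_1(Sigma_14) = 28.
b_1 = 24 + 28 = 52

52


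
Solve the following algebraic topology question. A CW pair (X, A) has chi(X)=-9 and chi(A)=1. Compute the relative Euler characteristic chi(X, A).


Relative Euler characteristic: chi(X, A) = chi(X) - chi(A).
= -9 - (1) = -10

-10


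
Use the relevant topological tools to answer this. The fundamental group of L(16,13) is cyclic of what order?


pi_1(L(p,q)) = Z/pZ for any q coprime to p.
|pi_1(L(16,13))| = 16

16


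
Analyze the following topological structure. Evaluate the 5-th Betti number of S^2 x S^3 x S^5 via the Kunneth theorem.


Each S^d has Poincare polynomial 1 + t^d.
The product S^2 x S^3 x S^5 has Poincare polynomial prod(1+t^d_i).
Expanding: b_0=1, b_2=1, b_3=1, b_5=2, b_7=1, b_8=1, b_10=1.
b_5 = 2

2


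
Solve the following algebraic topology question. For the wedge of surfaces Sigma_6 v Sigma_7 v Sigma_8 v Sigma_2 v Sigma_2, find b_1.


For a wedge X v Y: reduced H_k(X v Y) = H_k(X) + H_k(Y).
Each Sigma_g contributes b_1 = 2g.
b_1 = 12 + 14 + 16 + 4 + 4 = 50

50


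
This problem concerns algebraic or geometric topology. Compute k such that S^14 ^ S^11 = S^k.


S^m ^ S^n = S^{m+n}.
k = 14 + 11 = 25

25


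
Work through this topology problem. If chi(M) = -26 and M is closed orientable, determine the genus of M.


chi = 2 - 2g for closed orientable surfaces.
-26 = 2 - 2g
2g = 2 - (-26) = 28
g = 14

14


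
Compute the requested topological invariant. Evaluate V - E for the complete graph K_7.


K_7: V = 7, E = C(7,2) = 21.
chi = V - E = 7 - 21 = -14

-14


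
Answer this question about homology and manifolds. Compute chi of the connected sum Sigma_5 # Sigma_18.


chi(Sigma_5) = 2 - 2*5 = -8
chi(Sigma_18) = 2 - 2*18 = -34
For surfaces: chi(A#B) = chi(A) + chi(B) - 2.
chi = -8 + -34 - 2 = -44

-44


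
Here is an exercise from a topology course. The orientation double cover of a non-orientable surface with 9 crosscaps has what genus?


chi(N_9) = 2 - 9 = -7.
Double cover: chi(Sigma_g) = 2 * chi(N_9) = 2*(-7) = -14.
2 - 2g = -14, so g = (2 - (-14))/2 = 16/2 = 8

8


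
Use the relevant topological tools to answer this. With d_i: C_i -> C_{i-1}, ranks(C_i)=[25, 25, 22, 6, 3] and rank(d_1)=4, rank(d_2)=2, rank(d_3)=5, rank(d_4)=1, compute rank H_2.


rank H_k = rank(ker d_k) - rank(im d_{k+1}).
rank(ker d_2) = rank(C_2) - rank(d_2) = 22 - 2 = 20.
rank(im d_{2+1}) = 5.
rank H_2 = 20 - 5 = 15

15


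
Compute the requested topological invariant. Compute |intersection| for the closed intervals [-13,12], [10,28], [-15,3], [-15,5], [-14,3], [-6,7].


Intersection = [max(a_i), min(b_i)] = [10, 3].
Since 10 > 3, the intersection is empty.
Length = 0

0


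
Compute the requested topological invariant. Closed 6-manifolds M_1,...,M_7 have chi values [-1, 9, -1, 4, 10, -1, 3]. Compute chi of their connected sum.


For n-manifolds: chi(A#B) = chi(A) + chi(B) - chi(S^6).
chi(S^6) = 1 + (-1)^6 = 2.
chi(#) = (sum chi_i) - (7-1)*chi(S^6) = 23 - 6*2 = 11

11


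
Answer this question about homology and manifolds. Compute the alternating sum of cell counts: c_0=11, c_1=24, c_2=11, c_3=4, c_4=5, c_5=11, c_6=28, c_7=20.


chi = sum_k (-1)^k c_k.
= (-1)^0*11 + (-1)^1*24 + (-1)^2*11 + (-1)^3*4 + (-1)^4*5 + (-1)^5*11 + (-1)^6*28 + (-1)^7*20
= (11) + (-24) + (11) + (-4) + (5) + (-11) + (28) + (-20)
= -4

-4


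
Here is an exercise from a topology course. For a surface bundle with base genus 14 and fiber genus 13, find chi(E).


For a fiber bundle F -> E -> B (with CW structure): chi(E) = chi(B) * chi(F).
chi(Sigma_14) = -26, chi(Sigma_13) = -24.
chi(E) = (-26) * (-24) = 624

624


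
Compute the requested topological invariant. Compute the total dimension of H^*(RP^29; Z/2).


H^k(RP^29; Z/2) = Z/2 for each 0 <= k <= 29.
Total dimension = 29 + 1 = 30

30


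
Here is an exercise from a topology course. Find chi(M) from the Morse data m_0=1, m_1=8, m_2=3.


Morse theory: chi(M) = sum_k (-1)^k m_k where m_k = #(index-k critical points).
= (1) + (-8) + (3) = -4

-4


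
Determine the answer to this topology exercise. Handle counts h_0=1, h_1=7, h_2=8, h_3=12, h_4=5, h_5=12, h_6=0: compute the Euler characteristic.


Handles of index k contribute (-1)^k to chi (same as CW cells).
chi = (1) + (-7) + (8) + (-12) + (5) + (-12) + (0) = -17

-17


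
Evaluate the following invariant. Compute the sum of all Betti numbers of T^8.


b_k(T^8) = C(8,k), so the sum over k is sum_k C(8,k) = 2^8.
Total = 2^8 = 256

256


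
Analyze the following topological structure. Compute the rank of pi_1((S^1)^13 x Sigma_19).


pi_1(A x B) = pi_1(A) x pi_1(B); rank of abelianization = b_1.
b_1(T^13) = 13, b_1(Sigma_19) = 2*19 = 38.
b_1(product) = 13 + 38 = 51

51


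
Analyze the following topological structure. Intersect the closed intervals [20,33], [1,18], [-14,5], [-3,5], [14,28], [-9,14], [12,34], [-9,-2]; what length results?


Intersection = [max(a_i), min(b_i)] = [20, -2].
Since 20 > -2, the intersection is empty.
Length = 0

0


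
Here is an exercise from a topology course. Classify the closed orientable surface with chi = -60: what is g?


chi = 2 - 2g for closed orientable surfaces.
-60 = 2 - 2g
2g = 2 - (-60) = 62
g = 31

31


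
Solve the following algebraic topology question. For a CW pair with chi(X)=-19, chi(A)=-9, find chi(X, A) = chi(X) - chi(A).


Relative Euler characteristic: chi(X, A) = chi(X) - chi(A).
= -19 - (-9) = -10

-10


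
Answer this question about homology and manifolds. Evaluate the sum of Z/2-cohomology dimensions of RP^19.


H^k(RP^19; Z/2) = Z/2 for each 0 <= k <= 19.
Total dimension = 19 + 1 = 20

20


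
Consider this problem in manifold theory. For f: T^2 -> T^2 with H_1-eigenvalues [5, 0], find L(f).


For a torus self-map: L(f) = det(I - A) where A acts on H_1.
L(f) = (1-5) * (1-0) = -4 * 1 = -4

-4


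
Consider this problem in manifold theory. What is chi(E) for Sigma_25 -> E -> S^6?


chi(S^6) = 2 (n even), chi(Sigma_25) = 2 - 2*25 = -48.
chi(E) = 2 * (-48) = -96

-96


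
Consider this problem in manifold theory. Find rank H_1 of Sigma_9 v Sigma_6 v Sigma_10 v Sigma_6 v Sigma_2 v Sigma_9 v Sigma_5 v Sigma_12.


For a wedge X v Y: reduced H_k(X v Y) = H_k(X) + H_k(Y).
Each Sigma_g contributes b_1 = 2g.
b_1 = 18 + 12 + 20 + 12 + 4 + 18 + 10 + 24 = 118

118


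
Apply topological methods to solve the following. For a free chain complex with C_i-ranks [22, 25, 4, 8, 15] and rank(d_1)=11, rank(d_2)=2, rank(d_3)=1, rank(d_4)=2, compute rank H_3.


rank H_k = rank(ker d_k) - rank(im d_{k+1}).
rank(ker d_3) = rank(C_3) - rank(d_3) = 8 - 1 = 7.
rank(im d_{3+1}) = 2.
rank H_3 = 7 - 2 = 5

5


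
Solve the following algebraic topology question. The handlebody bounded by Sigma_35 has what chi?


A genus-g handlebody deformation retracts to a wedge of g circles.
chi(vee_g S^1) = 1 - g.
chi(H_35) = 1 - 35 = -34

-34


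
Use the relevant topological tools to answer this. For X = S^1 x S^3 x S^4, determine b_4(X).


Each S^d has Poincare polynomial 1 + t^d.
The product S^1 x S^3 x S^4 has Poincare polynomial prod(1+t^d_i).
Expanding: b_0=1, b_1=1, b_3=1, b_4=2, b_5=1, b_7=1, b_8=1.
b_4 = 2

2


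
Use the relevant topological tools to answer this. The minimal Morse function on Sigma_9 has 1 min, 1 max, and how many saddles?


A perfect Morse function has m_k = b_k.
For Sigma_9: b_0=1, b_1=2g=18, b_2=1.
Saddles m_1 = 2g = 18

18


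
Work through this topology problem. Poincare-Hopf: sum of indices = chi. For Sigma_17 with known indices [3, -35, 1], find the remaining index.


Poincare-Hopf: sum of indices = chi(M).
chi(Sigma_17) = 2 - 2*17 = -32.
Sum of known indices = -31.
x = chi - (sum known) = -32 - (-31) = -1

-1


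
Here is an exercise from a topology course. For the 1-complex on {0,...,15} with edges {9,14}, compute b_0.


Run DFS/union-find over 16 vertices.
V = 16, E = 1.
Number of components = 15

15


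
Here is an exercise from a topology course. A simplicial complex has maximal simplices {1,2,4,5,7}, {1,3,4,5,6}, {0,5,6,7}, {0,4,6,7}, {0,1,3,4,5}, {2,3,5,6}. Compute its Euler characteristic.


Enumerate all faces; f-vector: f_0=8, f_1=26, f_2=35, f_3=17, f_4=3.
chi = sum (-1)^k f_k = 3

3


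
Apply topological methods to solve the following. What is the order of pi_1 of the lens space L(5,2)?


pi_1(L(p,q)) = Z/pZ for any q coprime to p.
|pi_1(L(5,2))| = 5

5


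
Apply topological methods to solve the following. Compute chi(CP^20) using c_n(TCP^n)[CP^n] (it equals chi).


For any closed oriented manifold, <e(TM),[M]> = chi(M).
chi(CP^20) = 20+1 = 21

21


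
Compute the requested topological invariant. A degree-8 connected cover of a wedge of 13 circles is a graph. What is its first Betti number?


Nielsen-Schreier: an index-n subgroup of F_r is free of rank 1 + n(r-1).
Equivalently: chi(cover) = n*chi(base); chi(vee_r S^1) = 1 - 13 = -12.
chi(E) = 8*(-12) = -96; rank = 1 - chi(E) = 1 - (-96) = 97.
rank = 1 + 8*(13-1) = 1 + 96 = 97

97


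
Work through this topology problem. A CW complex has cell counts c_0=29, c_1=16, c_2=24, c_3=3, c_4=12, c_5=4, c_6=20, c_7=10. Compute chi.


chi = sum_k (-1)^k c_k.
= (-1)^0*29 + (-1)^1*16 + (-1)^2*24 + (-1)^3*3 + (-1)^4*12 + (-1)^5*4 + (-1)^6*20 + (-1)^7*10
= (29) + (-16) + (24) + (-3) + (12) + (-4) + (20) + (-10)
= 52

52


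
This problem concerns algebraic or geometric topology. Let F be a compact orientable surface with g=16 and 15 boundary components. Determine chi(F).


For a compact orientable surface with genus g and b boundary components: chi = 2 - 2g - b.
chi = 2 - 2*16 - 15 = 2 - 32 - 15 = -45

-45


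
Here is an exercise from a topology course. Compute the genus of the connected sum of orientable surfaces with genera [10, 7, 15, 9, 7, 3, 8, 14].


Genus is additive under connected sum of orientable surfaces.
g = 10 + 7 + 15 + 9 + 7 + 3 + 8 + 14 = 73

73


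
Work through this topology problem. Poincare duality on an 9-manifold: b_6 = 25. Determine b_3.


Poincare duality for closed orientable n-manifolds: b_k = b_{n-k}.
Here n = 9, so b_3 = b_6 = 25

25


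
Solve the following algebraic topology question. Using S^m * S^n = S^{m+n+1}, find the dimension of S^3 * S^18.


Join of spheres: S^m * S^n = S^{m+n+1}.
dim = 3 + 18 + 1 = 22

22


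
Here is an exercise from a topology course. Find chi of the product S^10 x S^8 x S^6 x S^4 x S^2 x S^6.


chi is multiplicative: chi(X x Y) = chi(X) chi(Y).
Each even-dim sphere has chi = 2. There are 6 factors.
chi = 2^6 = 64

64


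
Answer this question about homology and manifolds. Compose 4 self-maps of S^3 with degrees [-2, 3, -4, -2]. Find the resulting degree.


Degree is multiplicative: deg(composition) = product of degrees.
= (-2) * (3) * (-4) * (-2) = -48

-48


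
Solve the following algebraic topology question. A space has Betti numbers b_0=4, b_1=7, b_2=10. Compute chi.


chi = sum_k (-1)^k b_k.
= (4) + (-7) + (10)
= 7

7


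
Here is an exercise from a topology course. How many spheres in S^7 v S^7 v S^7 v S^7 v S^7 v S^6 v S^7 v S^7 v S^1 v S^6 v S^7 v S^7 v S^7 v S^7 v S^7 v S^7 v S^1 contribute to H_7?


For a wedge of spheres, H_k (k>0) is free on one generator per sphere of dimension k.
Spheres of dimension 7: count = 13.
b_7 = 13

13


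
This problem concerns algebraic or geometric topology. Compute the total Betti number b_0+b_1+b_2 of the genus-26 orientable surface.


For Sigma_26: b_0 = 1, b_1 = 2g = 52, b_2 = 1.
Total = 1 + 52 + 1 = 54

54


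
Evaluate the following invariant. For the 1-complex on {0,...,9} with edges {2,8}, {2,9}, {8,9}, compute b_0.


Run DFS/union-find over 10 vertices.
V = 10, E = 3.
Number of components = 8

8


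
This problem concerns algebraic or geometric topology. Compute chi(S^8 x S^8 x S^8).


chi is multiplicative: chi(X x Y) = chi(X) chi(Y).
Each even-dim sphere has chi = 2. There are 3 factors.
chi = 2^3 = 8

8


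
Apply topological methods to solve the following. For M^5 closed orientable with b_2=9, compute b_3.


Poincare duality for closed orientable n-manifolds: b_k = b_{n-k}.
Here n = 5, so b_3 = b_2 = 9

9


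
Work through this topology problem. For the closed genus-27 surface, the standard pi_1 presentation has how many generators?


Standard presentation: pi_1(Sigma_g) = <a_1,b_1,...,a_g,b_g | [a_1,b_1]...[a_g,b_g] = 1>.
Number of generators = 2g = 2*27 = 54

54


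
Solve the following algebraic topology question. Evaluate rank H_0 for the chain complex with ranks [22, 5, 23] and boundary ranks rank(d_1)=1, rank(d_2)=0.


rank H_k = rank(ker d_k) - rank(im d_{k+1}).
rank(ker d_0) = rank(C_0) - rank(d_0) = 22 - 0 = 22.
rank(im d_{0+1}) = 1.
rank H_0 = 22 - 1 = 21

21


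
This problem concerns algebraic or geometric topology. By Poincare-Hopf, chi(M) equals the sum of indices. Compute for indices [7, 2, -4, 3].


Poincare-Hopf: chi(M) = sum of indices of zeros.
chi = (7) + (2) + (-4) + (3) = 8

8


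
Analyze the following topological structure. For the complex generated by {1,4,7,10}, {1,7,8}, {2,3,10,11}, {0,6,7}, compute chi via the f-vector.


Enumerate all faces; f-vector: f_0=10, f_1=17, f_2=10, f_3=2.
chi = sum (-1)^k f_k = 1

1


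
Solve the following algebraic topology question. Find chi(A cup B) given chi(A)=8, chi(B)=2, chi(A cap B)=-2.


chi(A cup B) = chi(A) + chi(B) - chi(A cap B)
= 8 + (2) - (-2)
= 12

12


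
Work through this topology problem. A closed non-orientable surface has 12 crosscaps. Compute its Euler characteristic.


For a non-orientable closed surface with k crosscaps: chi = 2 - k.
Here k = 12.
chi = 2 - 12 = -10

-10


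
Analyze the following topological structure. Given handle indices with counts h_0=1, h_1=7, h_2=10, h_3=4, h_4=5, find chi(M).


Handles of index k contribute (-1)^k to chi (same as CW cells).
chi = (1) + (-7) + (10) + (-4) + (5) = 5

5


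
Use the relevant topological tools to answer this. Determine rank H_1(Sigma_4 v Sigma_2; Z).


For a wedge: H_1(A v B) = H_1(A) + H_1(B).
b_1(Sigma_4) = 8, b_1(Sigma_2) = 4.
b_1 = 8 + 4 = 12

12


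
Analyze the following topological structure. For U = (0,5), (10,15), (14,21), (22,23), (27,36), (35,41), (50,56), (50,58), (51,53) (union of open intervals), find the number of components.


Sort and merge overlapping open intervals.
Merged: (0,5), (10,21), (22,23), (27,41), (50,58).
Number of components = 5

5


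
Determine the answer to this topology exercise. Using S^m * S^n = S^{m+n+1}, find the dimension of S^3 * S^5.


Join of spheres: S^m * S^n = S^{m+n+1}.
dim = 3 + 5 + 1 = 9

9


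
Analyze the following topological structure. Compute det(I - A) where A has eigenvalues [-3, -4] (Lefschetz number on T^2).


For a torus self-map: L(f) = det(I - A) where A acts on H_1.
L(f) = (1--3) * (1--4) = 4 * 5 = 20

20


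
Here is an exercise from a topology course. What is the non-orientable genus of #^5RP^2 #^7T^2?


Since a >= 1, the sum is non-orientable; each T^2 can be replaced by RP^2 # RP^2 (since T^2#RP^2 = 3RP^2).
Total crosscaps k = 5 + 2*7 = 19.
Check via chi: chi = 5*1 + 7*0 - (5+7-1)*2 = -17 = 2 - k = -17. Consistent.

19


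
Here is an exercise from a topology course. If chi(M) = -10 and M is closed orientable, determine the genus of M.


chi = 2 - 2g for closed orientable surfaces.
-10 = 2 - 2g
2g = 2 - (-10) = 12
g = 6

6


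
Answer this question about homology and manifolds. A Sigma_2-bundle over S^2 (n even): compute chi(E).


chi(S^2) = 2 (n even), chi(Sigma_2) = 2 - 2*2 = -2.
chi(E) = 2 * (-2) = -4

-4


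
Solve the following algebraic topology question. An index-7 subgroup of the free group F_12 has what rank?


Nielsen-Schreier: an index-n subgroup of F_r is free of rank 1 + n(r-1).
Equivalently: chi(cover) = n*chi(base); chi(vee_r S^1) = 1 - 12 = -11.
chi(E) = 7*(-11) = -77; rank = 1 - chi(E) = 1 - (-77) = 78.
rank = 1 + 7*(12-1) = 1 + 77 = 78

78


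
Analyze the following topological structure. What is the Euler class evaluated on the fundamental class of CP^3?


For any closed oriented manifold, <e(TM),[M]> = chi(M).
chi(CP^3) = 3+1 = 4

4


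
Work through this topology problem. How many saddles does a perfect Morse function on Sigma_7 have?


A perfect Morse function has m_k = b_k.
For Sigma_7: b_0=1, b_1=2g=14, b_2=1.
Saddles m_1 = 2g = 14

14


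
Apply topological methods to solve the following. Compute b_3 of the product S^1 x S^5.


Each S^d has Poincare polynomial 1 + t^d.
The product S^1 x S^5 has Poincare polynomial prod(1+t^d_i).
Expanding: b_0=1, b_1=1, b_5=1, b_6=1.
b_3 = 0

0


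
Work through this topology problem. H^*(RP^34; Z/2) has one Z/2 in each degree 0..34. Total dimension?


H^k(RP^34; Z/2) = Z/2 for each 0 <= k <= 34.
Total dimension = 34 + 1 = 35

35


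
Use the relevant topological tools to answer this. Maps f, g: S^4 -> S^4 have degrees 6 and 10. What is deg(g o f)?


Degree is multiplicative under composition: deg(g o f) = deg(g) * deg(f).
= 10 * 6 = 60

60


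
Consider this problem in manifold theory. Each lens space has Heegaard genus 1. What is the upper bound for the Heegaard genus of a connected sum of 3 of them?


Heegaard genus satisfies g(A#B) <= g(A) + g(B).
Each lens space has g = 1.
Upper bound: 3 * 1 = 3

3


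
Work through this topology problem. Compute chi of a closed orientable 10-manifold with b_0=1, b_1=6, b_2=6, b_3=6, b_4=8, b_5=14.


By Poincare duality b_k = b_{10-k}, so full Betti numbers: b_0=1, b_1=6, b_2=6, b_3=6, b_4=8, b_5=14, b_6=8, b_7=6, b_8=6, b_9=6, b_10=1.
chi = sum (-1)^k b_k = -8

-8


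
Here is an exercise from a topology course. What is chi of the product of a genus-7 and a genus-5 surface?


chi(Sigma_7) = 2 - 2*7 = -12
chi(Sigma_5) = 2 - 2*5 = -8
chi(product) = (-12) * (-8) = 96

96


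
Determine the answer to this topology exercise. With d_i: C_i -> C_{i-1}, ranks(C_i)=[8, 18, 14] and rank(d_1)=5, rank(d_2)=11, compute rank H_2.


rank H_k = rank(ker d_k) - rank(im d_{k+1}).
rank(ker d_2) = rank(C_2) - rank(d_2) = 14 - 11 = 3.
rank(im d_{2+1}) = 0.
rank H_2 = 3 - 0 = 3

3


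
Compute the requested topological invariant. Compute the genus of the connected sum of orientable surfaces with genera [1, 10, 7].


Genus is additive under connected sum of orientable surfaces.
g = 1 + 10 + 7 = 18

18


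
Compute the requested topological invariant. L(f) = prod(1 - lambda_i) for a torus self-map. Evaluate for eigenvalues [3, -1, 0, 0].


For a torus self-map: L(f) = det(I - A) where A acts on H_1.
L(f) = (1-3) * (1--1) * (1-0) * (1-0) = -2 * 2 * 1 * 1 = -4

-4


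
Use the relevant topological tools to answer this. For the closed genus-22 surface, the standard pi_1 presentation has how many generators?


Standard presentation: pi_1(Sigma_g) = <a_1,b_1,...,a_g,b_g | [a_1,b_1]...[a_g,b_g] = 1>.
Number of generators = 2g = 2*22 = 44

44


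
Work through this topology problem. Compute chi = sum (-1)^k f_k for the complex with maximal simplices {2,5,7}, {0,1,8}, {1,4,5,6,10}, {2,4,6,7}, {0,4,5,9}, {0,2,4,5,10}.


Enumerate all faces; f-vector: f_0=10, f_1=28, f_2=28, f_3=12, f_4=2.
chi = sum (-1)^k f_k = 0

0


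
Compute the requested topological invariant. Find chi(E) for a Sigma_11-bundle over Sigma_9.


For a fiber bundle F -> E -> B (with CW structure): chi(E) = chi(B) * chi(F).
chi(Sigma_9) = -16, chi(Sigma_11) = -20.
chi(E) = (-16) * (-20) = 320

320


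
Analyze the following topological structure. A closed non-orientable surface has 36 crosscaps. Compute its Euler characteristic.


For a non-orientable closed surface with k crosscaps: chi = 2 - k.
Here k = 36.
chi = 2 - 36 = -34

-34


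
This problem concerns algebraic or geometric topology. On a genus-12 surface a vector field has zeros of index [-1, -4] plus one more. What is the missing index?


Poincare-Hopf: sum of indices = chi(M).
chi(Sigma_12) = 2 - 2*12 = -22.
Sum of known indices = -5.
x = chi - (sum known) = -22 - (-5) = -17

-17


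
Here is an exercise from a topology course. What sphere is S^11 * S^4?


Join of spheres: S^m * S^n = S^{m+n+1}.
dim = 11 + 4 + 1 = 16

16


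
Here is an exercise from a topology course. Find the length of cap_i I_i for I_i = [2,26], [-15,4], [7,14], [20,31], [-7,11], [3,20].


Intersection = [max(a_i), min(b_i)] = [20, 4].
Since 20 > 4, the intersection is empty.
Length = 0

0


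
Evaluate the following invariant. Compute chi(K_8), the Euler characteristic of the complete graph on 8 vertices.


K_8: V = 8, E = C(8,2) = 28.
chi = V - E = 8 - 28 = -20

-20


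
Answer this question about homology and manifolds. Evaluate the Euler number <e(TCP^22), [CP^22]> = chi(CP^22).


For any closed oriented manifold, <e(TM),[M]> = chi(M).
chi(CP^22) = 22+1 = 23

23


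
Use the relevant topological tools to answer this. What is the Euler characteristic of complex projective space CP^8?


CP^8 has one cell in each even dimension 0, 2, ..., 2*8 (8+1 cells total).
All cells are even-dimensional, so chi = number of cells.
chi = 8 + 1 = 9

9


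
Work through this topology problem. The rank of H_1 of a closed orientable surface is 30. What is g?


For a closed orientable surface: b_1 = 2g.
30 = 2g
g = 30 / 2 = 15

15


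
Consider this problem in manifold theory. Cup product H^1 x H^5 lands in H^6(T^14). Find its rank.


Cup product: H^p x H^q -> H^{p+q}; here p+q = 1+5 = 6.
rank H^k(T^n) = C(n,k).
C(14,6) = 3003

3003


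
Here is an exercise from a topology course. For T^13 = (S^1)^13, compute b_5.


By the Kunneth formula, b_k(T^n) = C(n,k).
b_5(T^13) = C(13,5).
C(13,5) = 13!/(5!*8!) = 1287

1287


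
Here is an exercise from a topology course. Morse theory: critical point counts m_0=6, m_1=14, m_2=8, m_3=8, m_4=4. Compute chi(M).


Morse theory: chi(M) = sum_k (-1)^k m_k where m_k = #(index-k critical points).
= (6) + (-14) + (8) + (-8) + (4) = -4

-4


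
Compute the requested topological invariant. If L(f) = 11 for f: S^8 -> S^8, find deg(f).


L(f) = 1 + (-1)^8 deg(f) on S^8.
11 = 1 + (-1)^8 * deg(f)
(-1)^8 * deg(f) = 10
deg(f) = 10

10


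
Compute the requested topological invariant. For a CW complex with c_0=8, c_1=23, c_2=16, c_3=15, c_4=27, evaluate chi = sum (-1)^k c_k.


chi = sum_k (-1)^k c_k.
= (-1)^0*8 + (-1)^1*23 + (-1)^2*16 + (-1)^3*15 + (-1)^4*27
= (8) + (-23) + (16) + (-15) + (27)
= 13

13


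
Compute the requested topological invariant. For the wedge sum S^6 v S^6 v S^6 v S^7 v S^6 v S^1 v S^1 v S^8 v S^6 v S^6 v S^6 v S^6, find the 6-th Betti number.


For a wedge of spheres, H_k (k>0) is free on one generator per sphere of dimension k.
Spheres of dimension 6: count = 8.
b_6 = 8

8


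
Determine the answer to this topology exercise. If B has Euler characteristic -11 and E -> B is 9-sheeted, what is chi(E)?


For a finite covering: chi(E) = (number of sheets) * chi(B).
chi(E) = 9 * (-11) = -99

-99


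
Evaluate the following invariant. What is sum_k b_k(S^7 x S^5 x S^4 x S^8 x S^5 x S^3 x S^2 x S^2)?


Total Betti number is multiplicative under products.
Each S^d (d>=1) has total Betti number 2.
There are 8 sphere factors.
Total = 2^8 = 256

256


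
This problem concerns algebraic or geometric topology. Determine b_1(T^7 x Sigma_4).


pi_1(A x B) = pi_1(A) x pi_1(B); rank of abelianization = b_1.
b_1(T^7) = 7, b_1(Sigma_4) = 2*4 = 8.
b_1(product) = 7 + 8 = 15

15


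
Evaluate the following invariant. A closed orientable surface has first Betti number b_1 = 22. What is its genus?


For a closed orientable surface: b_1 = 2g.
22 = 2g
g = 22 / 2 = 11

11


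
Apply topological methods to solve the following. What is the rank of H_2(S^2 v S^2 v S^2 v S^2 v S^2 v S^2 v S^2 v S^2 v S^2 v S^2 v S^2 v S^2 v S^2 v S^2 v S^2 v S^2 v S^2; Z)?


For a wedge of spheres, H_k (k>0) is free on one generator per sphere of dimension k.
Spheres of dimension 2: count = 17.
b_2 = 17

17


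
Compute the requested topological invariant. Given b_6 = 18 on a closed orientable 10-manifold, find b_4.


Poincare duality for closed orientable n-manifolds: b_k = b_{n-k}.
Here n = 10, so b_4 = b_6 = 18

18


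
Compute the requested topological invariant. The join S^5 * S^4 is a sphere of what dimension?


Join of spheres: S^m * S^n = S^{m+n+1}.
dim = 5 + 4 + 1 = 10

10


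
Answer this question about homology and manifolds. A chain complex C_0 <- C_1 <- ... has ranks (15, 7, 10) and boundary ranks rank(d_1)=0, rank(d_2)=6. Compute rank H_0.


rank H_k = rank(ker d_k) - rank(im d_{k+1}).
rank(ker d_0) = rank(C_0) - rank(d_0) = 15 - 0 = 15.
rank(im d_{0+1}) = 0.
rank H_0 = 15 - 0 = 15

15


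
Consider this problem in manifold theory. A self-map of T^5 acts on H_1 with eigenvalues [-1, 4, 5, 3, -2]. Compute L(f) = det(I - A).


For a torus self-map: L(f) = det(I - A) where A acts on H_1.
L(f) = (1--1) * (1-4) * (1-5) * (1-3) * (1--2) = 2 * -3 * -4 * -2 * 3 = -144

-144


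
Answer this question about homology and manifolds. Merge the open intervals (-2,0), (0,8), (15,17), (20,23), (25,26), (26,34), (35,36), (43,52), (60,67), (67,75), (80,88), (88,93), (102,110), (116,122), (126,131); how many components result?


Sort and merge overlapping open intervals.
Merged: (-2,0), (0,8), (15,17), (20,23), (25,26), (26,34), (35,36), (43,52), (60,67), (67,75), (80,88), (88,93), (102,110), (116,122), (126,131).
Number of components = 15

15


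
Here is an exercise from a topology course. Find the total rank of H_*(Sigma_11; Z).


For Sigma_11: b_0 = 1, b_1 = 2g = 22, b_2 = 1.
Total = 1 + 22 + 1 = 24

24


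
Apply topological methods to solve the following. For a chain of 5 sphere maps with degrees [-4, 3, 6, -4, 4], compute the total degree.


Degree is multiplicative: deg(composition) = product of degrees.
= (-4) * (3) * (6) * (-4) * (4) = 1152

1152


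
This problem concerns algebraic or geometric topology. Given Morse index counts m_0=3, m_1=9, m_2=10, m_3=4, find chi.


Morse theory: chi(M) = sum_k (-1)^k m_k where m_k = #(index-k critical points).
= (3) + (-9) + (10) + (-4) = 0

0


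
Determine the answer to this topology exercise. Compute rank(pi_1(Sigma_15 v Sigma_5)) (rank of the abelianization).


For a wedge: H_1(A v B) = H_1(A) + H_1(B).
b_1(Sigma_15) = 30, b_1(Sigma_5) = 10.
b_1 = 30 + 10 = 40

40


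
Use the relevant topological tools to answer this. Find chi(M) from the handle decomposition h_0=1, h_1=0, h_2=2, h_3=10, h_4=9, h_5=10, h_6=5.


Handles of index k contribute (-1)^k to chi (same as CW cells).
chi = (1) + (0) + (2) + (-10) + (9) + (-10) + (5) = -3

-3


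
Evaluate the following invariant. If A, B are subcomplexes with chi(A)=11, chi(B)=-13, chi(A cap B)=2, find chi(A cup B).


chi(A cup B) = chi(A) + chi(B) - chi(A cap B)
= 11 + (-13) - (2)
= -4

-4


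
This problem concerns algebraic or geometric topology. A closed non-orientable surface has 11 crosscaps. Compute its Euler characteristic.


For a non-orientable closed surface with k crosscaps: chi = 2 - k.
Here k = 11.
chi = 2 - 11 = -9

-9


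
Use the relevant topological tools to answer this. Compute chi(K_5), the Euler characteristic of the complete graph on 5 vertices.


K_5: V = 5, E = C(5,2) = 10.
chi = V - E = 5 - 10 = -5

-5


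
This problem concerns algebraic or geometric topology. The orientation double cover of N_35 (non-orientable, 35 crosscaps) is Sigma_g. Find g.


chi(N_35) = 2 - 35 = -33.
Double cover: chi(Sigma_g) = 2 * chi(N_35) = 2*(-33) = -66.
2 - 2g = -66, so g = (2 - (-66))/2 = 68/2 = 34

34


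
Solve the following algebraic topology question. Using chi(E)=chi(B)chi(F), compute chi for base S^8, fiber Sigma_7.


chi(S^8) = 2 (n even), chi(Sigma_7) = 2 - 2*7 = -12.
chi(E) = 2 * (-12) = -24

-24


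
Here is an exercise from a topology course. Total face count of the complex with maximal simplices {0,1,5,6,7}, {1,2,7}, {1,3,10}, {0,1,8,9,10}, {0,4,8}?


Each maximal simplex on m vertices has 2^m - 1 nonempty faces.
Take the union (dedupe shared faces).
Total distinct faces = 71

71


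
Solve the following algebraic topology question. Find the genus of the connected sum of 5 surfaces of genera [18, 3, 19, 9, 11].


Genus is additive under connected sum of orientable surfaces.
g = 18 + 3 + 19 + 9 + 11 = 60

60


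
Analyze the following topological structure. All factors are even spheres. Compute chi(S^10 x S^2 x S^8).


chi is multiplicative: chi(X x Y) = chi(X) chi(Y).
Each even-dim sphere has chi = 2. There are 3 factors.
chi = 2^3 = 8

8


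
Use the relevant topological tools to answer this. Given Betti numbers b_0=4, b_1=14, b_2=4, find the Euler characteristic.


chi = sum_k (-1)^k b_k.
= (4) + (-14) + (4)
= -6

-6


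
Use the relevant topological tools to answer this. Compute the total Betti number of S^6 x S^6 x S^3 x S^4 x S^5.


Total Betti number is multiplicative under products.
Each S^d (d>=1) has total Betti number 2.
There are 5 sphere factors.
Total = 2^5 = 32

32


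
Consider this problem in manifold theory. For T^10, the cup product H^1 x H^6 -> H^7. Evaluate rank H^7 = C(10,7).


Cup product: H^p x H^q -> H^{p+q}; here p+q = 1+6 = 7.
rank H^k(T^n) = C(n,k).
C(10,7) = 120

120


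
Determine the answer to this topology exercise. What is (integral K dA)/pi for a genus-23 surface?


Gauss-Bonnet: integral K dA = 2*pi*chi(M).
chi(Sigma_23) = 2 - 2*23 = -44.
(integral K dA)/pi = 2*chi = 2*(-44) = -88

-88


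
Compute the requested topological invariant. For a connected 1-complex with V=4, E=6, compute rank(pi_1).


For a connected graph: rank(pi_1) = b_1 = E - V + 1 = 1 - chi.
chi = V - E = 4 - 6 = -2.
rank = 1 - (-2) = 6 - 4 + 1 = 3

3


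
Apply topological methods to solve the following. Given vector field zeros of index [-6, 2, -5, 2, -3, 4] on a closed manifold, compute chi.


Poincare-Hopf: chi(M) = sum of indices of zeros.
chi = (-6) + (2) + (-5) + (2) + (-3) + (4) = -6

-6


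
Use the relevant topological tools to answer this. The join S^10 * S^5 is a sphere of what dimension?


Join of spheres: S^m * S^n = S^{m+n+1}.
dim = 10 + 5 + 1 = 16

16


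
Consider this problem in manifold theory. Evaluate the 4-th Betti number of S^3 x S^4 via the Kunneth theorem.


Each S^d has Poincare polynomial 1 + t^d.
The product S^3 x S^4 has Poincare polynomial prod(1+t^d_i).
Expanding: b_0=1, b_3=1, b_4=1, b_7=1.
b_4 = 1

1


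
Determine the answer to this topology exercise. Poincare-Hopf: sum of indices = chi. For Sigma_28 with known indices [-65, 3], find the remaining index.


Poincare-Hopf: sum of indices = chi(M).
chi(Sigma_28) = 2 - 2*28 = -54.
Sum of known indices = -62.
x = chi - (sum known) = -54 - (-62) = 8

8


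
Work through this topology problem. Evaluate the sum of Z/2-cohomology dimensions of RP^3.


H^k(RP^3; Z/2) = Z/2 for each 0 <= k <= 3.
Total dimension = 3 + 1 = 4

4


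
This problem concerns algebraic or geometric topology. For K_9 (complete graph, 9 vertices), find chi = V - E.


K_9: V = 9, E = C(9,2) = 36.
chi = V - E = 9 - 36 = -27

-27


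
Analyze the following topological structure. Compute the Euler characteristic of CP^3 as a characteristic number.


For any closed oriented manifold, <e(TM),[M]> = chi(M).
chi(CP^3) = 3+1 = 4

4


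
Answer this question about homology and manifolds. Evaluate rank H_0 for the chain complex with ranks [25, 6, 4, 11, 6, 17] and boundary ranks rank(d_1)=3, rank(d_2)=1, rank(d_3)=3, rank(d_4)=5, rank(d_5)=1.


rank H_k = rank(ker d_k) - rank(im d_{k+1}).
rank(ker d_0) = rank(C_0) - rank(d_0) = 25 - 0 = 25.
rank(im d_{0+1}) = 3.
rank H_0 = 25 - 3 = 22

22


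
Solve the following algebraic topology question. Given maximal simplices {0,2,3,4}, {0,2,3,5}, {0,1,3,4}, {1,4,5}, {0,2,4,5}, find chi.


Enumerate all faces; f-vector: f_0=6, f_1=14, f_2=13, f_3=4.
chi = sum (-1)^k f_k = 1

1


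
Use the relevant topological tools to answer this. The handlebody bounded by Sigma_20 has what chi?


A genus-g handlebody deformation retracts to a wedge of g circles.
chi(vee_g S^1) = 1 - g.
chi(H_20) = 1 - 20 = -19

-19


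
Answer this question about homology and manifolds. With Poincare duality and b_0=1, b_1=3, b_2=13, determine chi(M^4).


By Poincare duality b_k = b_{4-k}, so full Betti numbers: b_0=1, b_1=3, b_2=13, b_3=3, b_4=1.
chi = sum (-1)^k b_k = 9

9


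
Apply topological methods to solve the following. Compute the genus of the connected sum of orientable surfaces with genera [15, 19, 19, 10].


Genus is additive under connected sum of orientable surfaces.
g = 15 + 19 + 19 + 10 = 63

63


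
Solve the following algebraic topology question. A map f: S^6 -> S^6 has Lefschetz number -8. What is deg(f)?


L(f) = 1 + (-1)^6 deg(f) on S^6.
-8 = 1 + (-1)^6 * deg(f)
(-1)^6 * deg(f) = -9
deg(f) = -9

-9


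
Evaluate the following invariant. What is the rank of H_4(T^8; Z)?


By the Kunneth formula, b_k(T^n) = C(n,k).
b_4(T^8) = C(8,4).
C(8,4) = 8!/(4!*4!) = 70

70
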